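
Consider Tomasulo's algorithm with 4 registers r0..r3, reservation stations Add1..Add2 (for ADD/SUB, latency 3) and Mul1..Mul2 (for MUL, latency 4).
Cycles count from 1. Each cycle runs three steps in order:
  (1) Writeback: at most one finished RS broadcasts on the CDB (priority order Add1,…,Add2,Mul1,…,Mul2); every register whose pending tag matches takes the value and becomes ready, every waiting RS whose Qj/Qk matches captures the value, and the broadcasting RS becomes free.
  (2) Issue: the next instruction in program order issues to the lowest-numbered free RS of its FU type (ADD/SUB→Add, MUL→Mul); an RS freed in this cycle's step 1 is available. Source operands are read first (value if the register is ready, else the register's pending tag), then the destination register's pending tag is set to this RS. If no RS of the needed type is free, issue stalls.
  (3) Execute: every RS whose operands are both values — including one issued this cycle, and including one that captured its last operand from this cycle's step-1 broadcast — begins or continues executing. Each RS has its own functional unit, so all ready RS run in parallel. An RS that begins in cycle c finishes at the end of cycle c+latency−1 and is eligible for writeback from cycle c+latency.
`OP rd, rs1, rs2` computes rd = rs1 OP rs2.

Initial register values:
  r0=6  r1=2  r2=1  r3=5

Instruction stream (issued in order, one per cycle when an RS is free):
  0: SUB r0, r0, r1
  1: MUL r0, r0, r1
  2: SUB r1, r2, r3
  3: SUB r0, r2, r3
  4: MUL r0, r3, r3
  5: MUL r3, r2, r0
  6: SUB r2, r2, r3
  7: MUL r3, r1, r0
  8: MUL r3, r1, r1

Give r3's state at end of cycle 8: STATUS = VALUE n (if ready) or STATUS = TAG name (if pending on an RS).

cycle 1: issue SUB r0<-Add1 // r0:Add1,r1:2,r2:1,r3:5
cycle 2: issue MUL r0<-Mul1 // r0:Mul1,r1:2,r2:1,r3:5
cycle 3: issue SUB r1<-Add2 // r0:Mul1,r1:Add2,r2:1,r3:5
cycle 4: CDB Add1=4; issue SUB r0<-Add1 // r0:Add1,r1:Add2,r2:1,r3:5
cycle 5: issue MUL r0<-Mul2 // r0:Mul2,r1:Add2,r2:1,r3:5
cycle 6: CDB Add2=-4; stall // r0:Mul2,r1:-4,r2:1,r3:5
cycle 7: CDB Add1=-4; stall // r0:Mul2,r1:-4,r2:1,r3:5
cycle 8: CDB Mul1=8; issue MUL r3<-Mul1 // r0:Mul2,r1:-4,r2:1,r3:Mul1

STATUS = TAG Mul1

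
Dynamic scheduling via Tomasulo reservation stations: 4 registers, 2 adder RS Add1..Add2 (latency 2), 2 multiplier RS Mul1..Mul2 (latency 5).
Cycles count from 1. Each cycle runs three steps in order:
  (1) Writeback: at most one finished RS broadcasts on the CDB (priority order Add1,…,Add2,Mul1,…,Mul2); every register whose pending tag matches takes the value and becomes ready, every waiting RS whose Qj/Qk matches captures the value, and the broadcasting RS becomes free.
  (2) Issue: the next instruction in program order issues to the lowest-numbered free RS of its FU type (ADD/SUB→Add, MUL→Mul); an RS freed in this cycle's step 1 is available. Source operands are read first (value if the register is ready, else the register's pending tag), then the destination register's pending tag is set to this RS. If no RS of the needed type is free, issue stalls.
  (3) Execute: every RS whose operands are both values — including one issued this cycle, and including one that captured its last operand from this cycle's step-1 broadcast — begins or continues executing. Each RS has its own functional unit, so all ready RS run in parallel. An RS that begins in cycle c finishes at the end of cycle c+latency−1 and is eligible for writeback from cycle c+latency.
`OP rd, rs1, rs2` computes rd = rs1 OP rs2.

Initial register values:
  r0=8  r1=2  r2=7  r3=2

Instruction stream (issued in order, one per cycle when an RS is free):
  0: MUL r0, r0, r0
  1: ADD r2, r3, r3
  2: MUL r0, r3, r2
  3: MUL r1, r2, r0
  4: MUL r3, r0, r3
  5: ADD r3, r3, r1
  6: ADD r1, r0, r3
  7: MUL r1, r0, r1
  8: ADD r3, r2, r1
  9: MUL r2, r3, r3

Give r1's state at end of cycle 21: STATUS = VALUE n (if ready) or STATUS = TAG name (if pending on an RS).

cycle 1: issue MUL r0<-Mul1 // r0:Mul1,r1:2,r2:7,r3:2
cycle 2: issue ADD r2<-Add1 // r0:Mul1,r1:2,r2:Add1,r3:2
cycle 3: issue MUL r0<-Mul2 // r0:Mul2,r1:2,r2:Add1,r3:2
cycle 4: CDB Add1=4; stall // r0:Mul2,r1:2,r2:4,r3:2
cycle 5: stall // r0:Mul2,r1:2,r2:4,r3:2
cycle 6: CDB Mul1=64; issue MUL r1<-Mul1 // r0:Mul2,r1:Mul1,r2:4,r3:2
cycle 7: stall // r0:Mul2,r1:Mul1,r2:4,r3:2
cycle 8: stall // r0:Mul2,r1:Mul1,r2:4,r3:2
cycle 9: CDB Mul2=8; issue MUL r3<-Mul2 // r0:8,r1:Mul1,r2:4,r3:Mul2
cycle 10: issue ADD r3<-Add1 // r0:8,r1:Mul1,r2:4,r3:Add1
cycle 11: issue ADD r1<-Add2 // r0:8,r1:Add2,r2:4,r3:Add1
cycle 12: stall // r0:8,r1:Add2,r2:4,r3:Add1
cycle 13: stall // r0:8,r1:Add2,r2:4,r3:Add1
cycle 14: CDB Mul1=32; issue MUL r1<-Mul1 // r0:8,r1:Mul1,r2:4,r3:Add1
cycle 15: CDB Mul2=16; stall // r0:8,r1:Mul1,r2:4,r3:Add1
cycle 16: stall // r0:8,r1:Mul1,r2:4,r3:Add1
cycle 17: CDB Add1=48; issue ADD r3<-Add1 // r0:8,r1:Mul1,r2:4,r3:Add1
cycle 18: issue MUL r2<-Mul2 // r0:8,r1:Mul1,r2:Mul2,r3:Add1
cycle 19: CDB Add2=56 // r0:8,r1:Mul1,r2:Mul2,r3:Add1
cycle 20: - // r0:8,r1:Mul1,r2:Mul2,r3:Add1
cycle 21: - // r0:8,r1:Mul1,r2:Mul2,r3:Add1

STATUS = TAG Mul1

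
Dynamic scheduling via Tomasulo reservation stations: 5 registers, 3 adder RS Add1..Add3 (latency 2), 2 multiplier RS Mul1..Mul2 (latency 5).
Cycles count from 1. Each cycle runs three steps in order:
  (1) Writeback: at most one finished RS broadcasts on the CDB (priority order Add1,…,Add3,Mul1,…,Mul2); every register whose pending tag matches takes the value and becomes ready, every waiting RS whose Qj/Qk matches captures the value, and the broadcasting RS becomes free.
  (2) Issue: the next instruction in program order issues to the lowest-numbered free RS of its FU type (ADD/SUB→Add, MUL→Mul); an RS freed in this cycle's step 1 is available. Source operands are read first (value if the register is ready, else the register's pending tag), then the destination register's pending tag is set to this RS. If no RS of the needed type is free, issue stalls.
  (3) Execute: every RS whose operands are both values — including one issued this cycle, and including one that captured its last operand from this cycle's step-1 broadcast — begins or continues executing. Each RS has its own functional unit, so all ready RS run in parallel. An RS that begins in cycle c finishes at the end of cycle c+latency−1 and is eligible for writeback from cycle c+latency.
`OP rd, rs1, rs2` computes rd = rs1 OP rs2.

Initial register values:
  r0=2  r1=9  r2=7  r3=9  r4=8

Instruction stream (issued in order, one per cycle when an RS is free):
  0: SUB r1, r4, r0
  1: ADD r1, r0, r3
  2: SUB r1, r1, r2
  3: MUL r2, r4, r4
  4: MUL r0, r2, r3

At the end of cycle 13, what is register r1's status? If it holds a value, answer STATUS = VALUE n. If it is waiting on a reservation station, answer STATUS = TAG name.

STATUS = VALUE 4

  c1: issue SUB r1<-Add1  regs: r0:2,r1:Add1,r2:7,r3:9,r4:8
  c2: issue ADD r1<-Add2  regs: r0:2,r1:Add2,r2:7,r3:9,r4:8
  c3: CDB Add1=6; issue SUB r1<-Add1  regs: r0:2,r1:Add1,r2:7,r3:9,r4:8
  c4: CDB Add2=11; issue MUL r2<-Mul1  regs: r0:2,r1:Add1,r2:Mul1,r3:9,r4:8
  c5: issue MUL r0<-Mul2  regs: r0:Mul2,r1:Add1,r2:Mul1,r3:9,r4:8
  c6: CDB Add1=4  regs: r0:Mul2,r1:4,r2:Mul1,r3:9,r4:8
  c7: -  regs: r0:Mul2,r1:4,r2:Mul1,r3:9,r4:8
  c8: -  regs: r0:Mul2,r1:4,r2:Mul1,r3:9,r4:8
  c9: CDB Mul1=64  regs: r0:Mul2,r1:4,r2:64,r3:9,r4:8
  c10: -  regs: r0:Mul2,r1:4,r2:64,r3:9,r4:8
  c11: -  regs: r0:Mul2,r1:4,r2:64,r3:9,r4:8
  c12: -  regs: r0:Mul2,r1:4,r2:64,r3:9,r4:8
  c13: -  regs: r0:Mul2,r1:4,r2:64,r3:9,r4:8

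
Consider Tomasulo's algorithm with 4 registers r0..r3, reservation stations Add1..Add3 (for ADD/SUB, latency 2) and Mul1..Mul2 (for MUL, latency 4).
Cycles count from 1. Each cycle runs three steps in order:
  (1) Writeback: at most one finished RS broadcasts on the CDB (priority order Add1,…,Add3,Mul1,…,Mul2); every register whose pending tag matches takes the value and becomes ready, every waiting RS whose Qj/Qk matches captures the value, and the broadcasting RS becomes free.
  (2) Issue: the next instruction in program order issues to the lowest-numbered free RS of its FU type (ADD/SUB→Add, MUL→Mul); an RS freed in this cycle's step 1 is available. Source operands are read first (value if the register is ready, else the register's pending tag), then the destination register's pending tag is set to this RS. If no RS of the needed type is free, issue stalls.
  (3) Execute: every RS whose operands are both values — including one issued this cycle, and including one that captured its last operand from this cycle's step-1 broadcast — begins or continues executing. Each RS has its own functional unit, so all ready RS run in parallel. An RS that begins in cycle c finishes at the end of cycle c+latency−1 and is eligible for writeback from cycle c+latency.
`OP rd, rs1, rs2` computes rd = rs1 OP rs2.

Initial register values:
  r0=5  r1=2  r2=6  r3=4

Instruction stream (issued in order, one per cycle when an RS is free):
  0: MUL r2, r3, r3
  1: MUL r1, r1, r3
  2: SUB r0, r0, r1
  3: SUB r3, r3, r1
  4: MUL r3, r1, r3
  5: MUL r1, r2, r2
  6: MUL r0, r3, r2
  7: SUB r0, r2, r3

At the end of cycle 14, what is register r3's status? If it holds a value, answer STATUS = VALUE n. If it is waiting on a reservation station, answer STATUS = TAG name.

cycle 1: issue MUL r2<-Mul1 // r0:5,r1:2,r2:Mul1,r3:4
cycle 2: issue MUL r1<-Mul2 // r0:5,r1:Mul2,r2:Mul1,r3:4
cycle 3: issue SUB r0<-Add1 // r0:Add1,r1:Mul2,r2:Mul1,r3:4
cycle 4: issue SUB r3<-Add2 // r0:Add1,r1:Mul2,r2:Mul1,r3:Add2
cycle 5: CDB Mul1=16; issue MUL r3<-Mul1 // r0:Add1,r1:Mul2,r2:16,r3:Mul1
cycle 6: CDB Mul2=8; issue MUL r1<-Mul2 // r0:Add1,r1:Mul2,r2:16,r3:Mul1
cycle 7: stall // r0:Add1,r1:Mul2,r2:16,r3:Mul1
cycle 8: CDB Add1=-3; stall // r0:-3,r1:Mul2,r2:16,r3:Mul1
cycle 9: CDB Add2=-4; stall // r0:-3,r1:Mul2,r2:16,r3:Mul1
cycle 10: CDB Mul2=256; issue MUL r0<-Mul2 // r0:Mul2,r1:256,r2:16,r3:Mul1
cycle 11: issue SUB r0<-Add1 // r0:Add1,r1:256,r2:16,r3:Mul1
cycle 12: - // r0:Add1,r1:256,r2:16,r3:Mul1
cycle 13: CDB Mul1=-32 // r0:Add1,r1:256,r2:16,r3:-32
cycle 14: - // r0:Add1,r1:256,r2:16,r3:-32

STATUS = VALUE -32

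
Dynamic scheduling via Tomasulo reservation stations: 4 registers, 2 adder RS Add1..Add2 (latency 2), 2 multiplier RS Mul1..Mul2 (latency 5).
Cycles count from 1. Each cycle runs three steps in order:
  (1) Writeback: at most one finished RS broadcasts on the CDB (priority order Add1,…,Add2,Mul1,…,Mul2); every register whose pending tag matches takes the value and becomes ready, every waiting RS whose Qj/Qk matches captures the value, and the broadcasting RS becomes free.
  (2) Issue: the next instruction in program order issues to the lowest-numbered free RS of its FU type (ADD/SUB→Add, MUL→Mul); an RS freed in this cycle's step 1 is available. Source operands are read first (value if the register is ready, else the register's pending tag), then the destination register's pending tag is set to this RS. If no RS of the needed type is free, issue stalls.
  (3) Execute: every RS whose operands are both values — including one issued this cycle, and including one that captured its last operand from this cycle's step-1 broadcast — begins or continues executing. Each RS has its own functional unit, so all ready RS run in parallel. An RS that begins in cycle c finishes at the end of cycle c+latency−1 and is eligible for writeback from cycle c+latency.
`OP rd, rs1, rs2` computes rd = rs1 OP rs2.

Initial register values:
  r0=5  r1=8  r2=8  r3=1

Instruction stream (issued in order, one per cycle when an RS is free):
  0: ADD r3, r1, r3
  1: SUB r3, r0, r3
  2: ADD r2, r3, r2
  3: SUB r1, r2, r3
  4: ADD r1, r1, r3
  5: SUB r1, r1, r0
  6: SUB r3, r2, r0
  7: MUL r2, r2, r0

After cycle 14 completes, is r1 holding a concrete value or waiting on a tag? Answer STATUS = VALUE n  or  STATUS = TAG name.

  c1: issue ADD r3<-Add1  regs: r0:5,r1:8,r2:8,r3:Add1
  c2: issue SUB r3<-Add2  regs: r0:5,r1:8,r2:8,r3:Add2
  c3: CDB Add1=9; issue ADD r2<-Add1  regs: r0:5,r1:8,r2:Add1,r3:Add2
  c4: stall  regs: r0:5,r1:8,r2:Add1,r3:Add2
  c5: CDB Add2=-4; issue SUB r1<-Add2  regs: r0:5,r1:Add2,r2:Add1,r3:-4
  c6: stall  regs: r0:5,r1:Add2,r2:Add1,r3:-4
  c7: CDB Add1=4; issue ADD r1<-Add1  regs: r0:5,r1:Add1,r2:4,r3:-4
  c8: stall  regs: r0:5,r1:Add1,r2:4,r3:-4
  c9: CDB Add2=8; issue SUB r1<-Add2  regs: r0:5,r1:Add2,r2:4,r3:-4
  c10: stall  regs: r0:5,r1:Add2,r2:4,r3:-4
  c11: CDB Add1=4; issue SUB r3<-Add1  regs: r0:5,r1:Add2,r2:4,r3:Add1
  c12: issue MUL r2<-Mul1  regs: r0:5,r1:Add2,r2:Mul1,r3:Add1
  c13: CDB Add1=-1  regs: r0:5,r1:Add2,r2:Mul1,r3:-1
  c14: CDB Add2=-1  regs: r0:5,r1:-1,r2:Mul1,r3:-1

STATUS = VALUE -1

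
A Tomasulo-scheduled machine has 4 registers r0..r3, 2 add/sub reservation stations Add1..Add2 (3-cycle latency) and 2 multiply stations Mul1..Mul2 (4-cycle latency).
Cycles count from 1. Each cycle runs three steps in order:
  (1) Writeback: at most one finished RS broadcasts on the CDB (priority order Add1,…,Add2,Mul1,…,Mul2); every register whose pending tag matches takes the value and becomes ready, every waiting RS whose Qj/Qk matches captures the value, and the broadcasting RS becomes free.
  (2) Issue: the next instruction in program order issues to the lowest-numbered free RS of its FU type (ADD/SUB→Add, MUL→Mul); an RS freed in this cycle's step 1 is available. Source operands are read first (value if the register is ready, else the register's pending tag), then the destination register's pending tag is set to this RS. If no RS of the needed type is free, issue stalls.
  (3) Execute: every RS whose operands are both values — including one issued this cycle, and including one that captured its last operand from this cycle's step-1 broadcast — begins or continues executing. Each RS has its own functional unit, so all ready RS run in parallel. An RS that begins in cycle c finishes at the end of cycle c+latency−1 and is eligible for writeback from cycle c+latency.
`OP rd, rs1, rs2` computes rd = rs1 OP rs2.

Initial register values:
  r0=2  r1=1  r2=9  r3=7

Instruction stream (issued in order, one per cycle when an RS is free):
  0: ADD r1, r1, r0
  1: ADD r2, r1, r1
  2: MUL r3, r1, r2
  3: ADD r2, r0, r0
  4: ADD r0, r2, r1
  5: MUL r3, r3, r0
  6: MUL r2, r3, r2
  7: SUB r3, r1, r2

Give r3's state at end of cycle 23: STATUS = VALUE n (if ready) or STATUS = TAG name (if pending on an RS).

STATUS = VALUE -501

cycle 1: issue ADD r1<-Add1 // r0:2,r1:Add1,r2:9,r3:7
cycle 2: issue ADD r2<-Add2 // r0:2,r1:Add1,r2:Add2,r3:7
cycle 3: issue MUL r3<-Mul1 // r0:2,r1:Add1,r2:Add2,r3:Mul1
cycle 4: CDB Add1=3; issue ADD r2<-Add1 // r0:2,r1:3,r2:Add1,r3:Mul1
cycle 5: stall // r0:2,r1:3,r2:Add1,r3:Mul1
cycle 6: stall // r0:2,r1:3,r2:Add1,r3:Mul1
cycle 7: CDB Add1=4; issue ADD r0<-Add1 // r0:Add1,r1:3,r2:4,r3:Mul1
cycle 8: CDB Add2=6; issue MUL r3<-Mul2 // r0:Add1,r1:3,r2:4,r3:Mul2
cycle 9: stall // r0:Add1,r1:3,r2:4,r3:Mul2
cycle 10: CDB Add1=7; stall // r0:7,r1:3,r2:4,r3:Mul2
cycle 11: stall // r0:7,r1:3,r2:4,r3:Mul2
cycle 12: CDB Mul1=18; issue MUL r2<-Mul1 // r0:7,r1:3,r2:Mul1,r3:Mul2
cycle 13: issue SUB r3<-Add1 // r0:7,r1:3,r2:Mul1,r3:Add1
cycle 14: - // r0:7,r1:3,r2:Mul1,r3:Add1
cycle 15: - // r0:7,r1:3,r2:Mul1,r3:Add1
cycle 16: CDB Mul2=126 // r0:7,r1:3,r2:Mul1,r3:Add1
cycle 17: - // r0:7,r1:3,r2:Mul1,r3:Add1
cycle 18: - // r0:7,r1:3,r2:Mul1,r3:Add1
cycle 19: - // r0:7,r1:3,r2:Mul1,r3:Add1
cycle 20: CDB Mul1=504 // r0:7,r1:3,r2:504,r3:Add1
cycle 21: - // r0:7,r1:3,r2:504,r3:Add1
cycle 22: - // r0:7,r1:3,r2:504,r3:Add1
cycle 23: CDB Add1=-501 // r0:7,r1:3,r2:504,r3:-501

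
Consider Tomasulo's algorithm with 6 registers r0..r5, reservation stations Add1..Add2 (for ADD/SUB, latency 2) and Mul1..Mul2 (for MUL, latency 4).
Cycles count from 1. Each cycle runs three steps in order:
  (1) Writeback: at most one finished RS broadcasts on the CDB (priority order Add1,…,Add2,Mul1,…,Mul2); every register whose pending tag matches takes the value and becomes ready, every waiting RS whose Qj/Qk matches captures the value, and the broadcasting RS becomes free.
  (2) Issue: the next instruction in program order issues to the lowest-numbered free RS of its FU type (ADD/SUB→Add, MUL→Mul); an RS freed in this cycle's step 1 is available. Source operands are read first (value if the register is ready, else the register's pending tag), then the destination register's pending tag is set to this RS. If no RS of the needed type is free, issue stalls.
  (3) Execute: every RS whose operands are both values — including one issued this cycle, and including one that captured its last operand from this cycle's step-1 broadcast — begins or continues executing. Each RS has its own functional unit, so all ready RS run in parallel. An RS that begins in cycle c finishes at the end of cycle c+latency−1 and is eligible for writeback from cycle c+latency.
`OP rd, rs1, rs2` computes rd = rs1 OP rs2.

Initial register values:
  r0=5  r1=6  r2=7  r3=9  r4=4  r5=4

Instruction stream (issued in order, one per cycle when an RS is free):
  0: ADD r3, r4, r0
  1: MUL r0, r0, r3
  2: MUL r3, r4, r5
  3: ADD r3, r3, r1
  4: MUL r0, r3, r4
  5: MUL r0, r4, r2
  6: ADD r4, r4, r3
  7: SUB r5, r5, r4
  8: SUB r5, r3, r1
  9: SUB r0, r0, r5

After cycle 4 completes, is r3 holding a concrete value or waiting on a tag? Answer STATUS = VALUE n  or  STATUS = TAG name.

c1: issue ADD r3<-Add1 | r0:5,r1:6,r2:7,r3:Add1,r4:4,r5:4
c2: issue MUL r0<-Mul1 | r0:Mul1,r1:6,r2:7,r3:Add1,r4:4,r5:4
c3: CDB Add1=9; issue MUL r3<-Mul2 | r0:Mul1,r1:6,r2:7,r3:Mul2,r4:4,r5:4
c4: issue ADD r3<-Add1 | r0:Mul1,r1:6,r2:7,r3:Add1,r4:4,r5:4

STATUS = TAG Add1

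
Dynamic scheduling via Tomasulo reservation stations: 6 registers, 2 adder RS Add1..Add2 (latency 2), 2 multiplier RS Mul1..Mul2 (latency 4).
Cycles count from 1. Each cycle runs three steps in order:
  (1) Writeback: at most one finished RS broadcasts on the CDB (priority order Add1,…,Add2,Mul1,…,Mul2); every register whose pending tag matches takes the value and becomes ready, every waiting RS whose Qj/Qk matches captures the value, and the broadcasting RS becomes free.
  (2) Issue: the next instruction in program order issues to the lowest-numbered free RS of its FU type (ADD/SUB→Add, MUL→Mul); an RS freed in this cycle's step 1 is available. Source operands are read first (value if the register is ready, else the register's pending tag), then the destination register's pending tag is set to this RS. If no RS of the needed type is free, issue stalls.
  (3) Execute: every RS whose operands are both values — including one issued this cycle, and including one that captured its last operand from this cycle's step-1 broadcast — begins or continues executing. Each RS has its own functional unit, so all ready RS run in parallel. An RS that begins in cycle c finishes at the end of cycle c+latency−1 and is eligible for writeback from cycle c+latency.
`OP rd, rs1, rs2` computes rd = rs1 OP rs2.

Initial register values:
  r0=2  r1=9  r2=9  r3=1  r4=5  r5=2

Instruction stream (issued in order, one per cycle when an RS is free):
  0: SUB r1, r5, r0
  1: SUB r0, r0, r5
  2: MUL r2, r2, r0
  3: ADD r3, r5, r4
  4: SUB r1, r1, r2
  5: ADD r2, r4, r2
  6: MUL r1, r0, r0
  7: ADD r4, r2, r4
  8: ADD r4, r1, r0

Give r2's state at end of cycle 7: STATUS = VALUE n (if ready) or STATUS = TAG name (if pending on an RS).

cycle 1: issue SUB r1<-Add1 // r0:2,r1:Add1,r2:9,r3:1,r4:5,r5:2
cycle 2: issue SUB r0<-Add2 // r0:Add2,r1:Add1,r2:9,r3:1,r4:5,r5:2
cycle 3: CDB Add1=0; issue MUL r2<-Mul1 // r0:Add2,r1:0,r2:Mul1,r3:1,r4:5,r5:2
cycle 4: CDB Add2=0; issue ADD r3<-Add1 // r0:0,r1:0,r2:Mul1,r3:Add1,r4:5,r5:2
cycle 5: issue SUB r1<-Add2 // r0:0,r1:Add2,r2:Mul1,r3:Add1,r4:5,r5:2
cycle 6: CDB Add1=7; issue ADD r2<-Add1 // r0:0,r1:Add2,r2:Add1,r3:7,r4:5,r5:2
cycle 7: issue MUL r1<-Mul2 // r0:0,r1:Mul2,r2:Add1,r3:7,r4:5,r5:2

STATUS = TAG Add1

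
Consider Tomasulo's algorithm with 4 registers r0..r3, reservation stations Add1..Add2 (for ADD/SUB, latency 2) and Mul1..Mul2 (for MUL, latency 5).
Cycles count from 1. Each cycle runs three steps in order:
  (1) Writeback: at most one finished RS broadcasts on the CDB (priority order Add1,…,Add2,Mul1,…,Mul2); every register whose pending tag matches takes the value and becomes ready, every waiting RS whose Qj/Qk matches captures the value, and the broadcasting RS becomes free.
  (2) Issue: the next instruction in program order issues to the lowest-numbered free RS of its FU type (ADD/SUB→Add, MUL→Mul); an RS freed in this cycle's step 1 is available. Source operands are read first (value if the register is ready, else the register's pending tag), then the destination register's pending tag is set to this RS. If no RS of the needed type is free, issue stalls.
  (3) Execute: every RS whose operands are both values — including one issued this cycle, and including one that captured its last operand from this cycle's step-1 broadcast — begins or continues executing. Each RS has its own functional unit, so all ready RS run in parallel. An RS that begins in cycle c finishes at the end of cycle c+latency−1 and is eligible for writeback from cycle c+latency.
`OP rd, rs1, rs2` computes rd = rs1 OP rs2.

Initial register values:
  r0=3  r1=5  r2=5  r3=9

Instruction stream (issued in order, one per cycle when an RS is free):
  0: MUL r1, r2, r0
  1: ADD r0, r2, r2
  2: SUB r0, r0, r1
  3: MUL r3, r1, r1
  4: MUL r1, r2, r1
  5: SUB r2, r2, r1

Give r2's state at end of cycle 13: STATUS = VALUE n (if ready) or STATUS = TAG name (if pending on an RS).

  c1: issue MUL r1<-Mul1  regs: r0:3,r1:Mul1,r2:5,r3:9
  c2: issue ADD r0<-Add1  regs: r0:Add1,r1:Mul1,r2:5,r3:9
  c3: issue SUB r0<-Add2  regs: r0:Add2,r1:Mul1,r2:5,r3:9
  c4: CDB Add1=10; issue MUL r3<-Mul2  regs: r0:Add2,r1:Mul1,r2:5,r3:Mul2
  c5: stall  regs: r0:Add2,r1:Mul1,r2:5,r3:Mul2
  c6: CDB Mul1=15; issue MUL r1<-Mul1  regs: r0:Add2,r1:Mul1,r2:5,r3:Mul2
  c7: issue SUB r2<-Add1  regs: r0:Add2,r1:Mul1,r2:Add1,r3:Mul2
  c8: CDB Add2=-5  regs: r0:-5,r1:Mul1,r2:Add1,r3:Mul2
  c9: -  regs: r0:-5,r1:Mul1,r2:Add1,r3:Mul2
  c10: -  regs: r0:-5,r1:Mul1,r2:Add1,r3:Mul2
  c11: CDB Mul1=75  regs: r0:-5,r1:75,r2:Add1,r3:Mul2
  c12: CDB Mul2=225  regs: r0:-5,r1:75,r2:Add1,r3:225
  c13: CDB Add1=-70  regs: r0:-5,r1:75,r2:-70,r3:225

STATUS = VALUE -70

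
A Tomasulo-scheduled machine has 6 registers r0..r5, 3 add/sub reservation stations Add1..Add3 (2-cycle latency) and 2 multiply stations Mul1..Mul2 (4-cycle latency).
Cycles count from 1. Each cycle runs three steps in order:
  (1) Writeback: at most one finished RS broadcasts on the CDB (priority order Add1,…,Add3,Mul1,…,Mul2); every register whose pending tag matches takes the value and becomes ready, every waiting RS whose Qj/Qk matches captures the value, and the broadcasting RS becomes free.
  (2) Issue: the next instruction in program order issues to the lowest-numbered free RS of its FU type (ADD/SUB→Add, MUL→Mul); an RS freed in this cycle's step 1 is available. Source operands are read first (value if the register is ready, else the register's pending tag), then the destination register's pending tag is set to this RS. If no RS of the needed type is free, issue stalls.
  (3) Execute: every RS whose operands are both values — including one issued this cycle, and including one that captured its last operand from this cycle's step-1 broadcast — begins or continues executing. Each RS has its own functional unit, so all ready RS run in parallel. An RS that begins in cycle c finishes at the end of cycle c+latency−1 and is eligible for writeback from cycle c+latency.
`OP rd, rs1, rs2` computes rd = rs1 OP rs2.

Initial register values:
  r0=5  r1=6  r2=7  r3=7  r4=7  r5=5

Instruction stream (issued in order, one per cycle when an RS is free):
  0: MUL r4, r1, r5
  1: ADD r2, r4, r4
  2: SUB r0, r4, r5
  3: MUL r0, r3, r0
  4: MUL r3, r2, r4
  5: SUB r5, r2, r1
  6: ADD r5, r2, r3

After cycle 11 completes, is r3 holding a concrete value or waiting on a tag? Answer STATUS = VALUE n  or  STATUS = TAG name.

cycle 1: issue MUL r4<-Mul1 // r0:5,r1:6,r2:7,r3:7,r4:Mul1,r5:5
cycle 2: issue ADD r2<-Add1 // r0:5,r1:6,r2:Add1,r3:7,r4:Mul1,r5:5
cycle 3: issue SUB r0<-Add2 // r0:Add2,r1:6,r2:Add1,r3:7,r4:Mul1,r5:5
cycle 4: issue MUL r0<-Mul2 // r0:Mul2,r1:6,r2:Add1,r3:7,r4:Mul1,r5:5
cycle 5: CDB Mul1=30; issue MUL r3<-Mul1 // r0:Mul2,r1:6,r2:Add1,r3:Mul1,r4:30,r5:5
cycle 6: issue SUB r5<-Add3 // r0:Mul2,r1:6,r2:Add1,r3:Mul1,r4:30,r5:Add3
cycle 7: CDB Add1=60; issue ADD r5<-Add1 // r0:Mul2,r1:6,r2:60,r3:Mul1,r4:30,r5:Add1
cycle 8: CDB Add2=25 // r0:Mul2,r1:6,r2:60,r3:Mul1,r4:30,r5:Add1
cycle 9: CDB Add3=54 // r0:Mul2,r1:6,r2:60,r3:Mul1,r4:30,r5:Add1
cycle 10: - // r0:Mul2,r1:6,r2:60,r3:Mul1,r4:30,r5:Add1
cycle 11: CDB Mul1=1800 // r0:Mul2,r1:6,r2:60,r3:1800,r4:30,r5:Add1

STATUS = VALUE 1800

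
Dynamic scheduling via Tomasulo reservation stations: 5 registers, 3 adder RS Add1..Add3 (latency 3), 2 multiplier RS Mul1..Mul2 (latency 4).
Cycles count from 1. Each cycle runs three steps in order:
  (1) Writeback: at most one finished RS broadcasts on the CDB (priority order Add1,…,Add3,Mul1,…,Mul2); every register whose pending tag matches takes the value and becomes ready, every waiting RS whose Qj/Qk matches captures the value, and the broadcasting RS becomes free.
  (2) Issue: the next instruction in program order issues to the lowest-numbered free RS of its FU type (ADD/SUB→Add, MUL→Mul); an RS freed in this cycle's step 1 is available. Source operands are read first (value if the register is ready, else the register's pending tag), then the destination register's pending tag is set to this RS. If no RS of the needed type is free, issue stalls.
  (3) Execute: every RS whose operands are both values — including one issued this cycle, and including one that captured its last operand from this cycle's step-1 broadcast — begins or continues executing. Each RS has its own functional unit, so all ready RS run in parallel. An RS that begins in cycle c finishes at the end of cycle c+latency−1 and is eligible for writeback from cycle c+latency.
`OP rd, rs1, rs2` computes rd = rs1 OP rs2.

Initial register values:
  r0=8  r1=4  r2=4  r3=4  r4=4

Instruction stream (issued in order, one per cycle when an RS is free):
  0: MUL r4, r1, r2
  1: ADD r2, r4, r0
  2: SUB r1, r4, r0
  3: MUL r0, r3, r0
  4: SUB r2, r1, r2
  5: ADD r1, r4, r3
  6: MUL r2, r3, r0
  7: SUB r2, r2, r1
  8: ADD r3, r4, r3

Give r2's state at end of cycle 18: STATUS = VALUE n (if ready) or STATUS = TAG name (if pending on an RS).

c1: issue MUL r4<-Mul1 | r0:8,r1:4,r2:4,r3:4,r4:Mul1
c2: issue ADD r2<-Add1 | r0:8,r1:4,r2:Add1,r3:4,r4:Mul1
c3: issue SUB r1<-Add2 | r0:8,r1:Add2,r2:Add1,r3:4,r4:Mul1
c4: issue MUL r0<-Mul2 | r0:Mul2,r1:Add2,r2:Add1,r3:4,r4:Mul1
c5: CDB Mul1=16; issue SUB r2<-Add3 | r0:Mul2,r1:Add2,r2:Add3,r3:4,r4:16
c6: stall | r0:Mul2,r1:Add2,r2:Add3,r3:4,r4:16
c7: stall | r0:Mul2,r1:Add2,r2:Add3,r3:4,r4:16
c8: CDB Add1=24; issue ADD r1<-Add1 | r0:Mul2,r1:Add1,r2:Add3,r3:4,r4:16
c9: CDB Add2=8; issue MUL r2<-Mul1 | r0:Mul2,r1:Add1,r2:Mul1,r3:4,r4:16
c10: CDB Mul2=32; issue SUB r2<-Add2 | r0:32,r1:Add1,r2:Add2,r3:4,r4:16
c11: CDB Add1=20; issue ADD r3<-Add1 | r0:32,r1:20,r2:Add2,r3:Add1,r4:16
c12: CDB Add3=-16 | r0:32,r1:20,r2:Add2,r3:Add1,r4:16
c13: - | r0:32,r1:20,r2:Add2,r3:Add1,r4:16
c14: CDB Add1=20 | r0:32,r1:20,r2:Add2,r3:20,r4:16
c15: CDB Mul1=128 | r0:32,r1:20,r2:Add2,r3:20,r4:16
c16: - | r0:32,r1:20,r2:Add2,r3:20,r4:16
c17: - | r0:32,r1:20,r2:Add2,r3:20,r4:16
c18: CDB Add2=108 | r0:32,r1:20,r2:108,r3:20,r4:16

STATUS = VALUE 108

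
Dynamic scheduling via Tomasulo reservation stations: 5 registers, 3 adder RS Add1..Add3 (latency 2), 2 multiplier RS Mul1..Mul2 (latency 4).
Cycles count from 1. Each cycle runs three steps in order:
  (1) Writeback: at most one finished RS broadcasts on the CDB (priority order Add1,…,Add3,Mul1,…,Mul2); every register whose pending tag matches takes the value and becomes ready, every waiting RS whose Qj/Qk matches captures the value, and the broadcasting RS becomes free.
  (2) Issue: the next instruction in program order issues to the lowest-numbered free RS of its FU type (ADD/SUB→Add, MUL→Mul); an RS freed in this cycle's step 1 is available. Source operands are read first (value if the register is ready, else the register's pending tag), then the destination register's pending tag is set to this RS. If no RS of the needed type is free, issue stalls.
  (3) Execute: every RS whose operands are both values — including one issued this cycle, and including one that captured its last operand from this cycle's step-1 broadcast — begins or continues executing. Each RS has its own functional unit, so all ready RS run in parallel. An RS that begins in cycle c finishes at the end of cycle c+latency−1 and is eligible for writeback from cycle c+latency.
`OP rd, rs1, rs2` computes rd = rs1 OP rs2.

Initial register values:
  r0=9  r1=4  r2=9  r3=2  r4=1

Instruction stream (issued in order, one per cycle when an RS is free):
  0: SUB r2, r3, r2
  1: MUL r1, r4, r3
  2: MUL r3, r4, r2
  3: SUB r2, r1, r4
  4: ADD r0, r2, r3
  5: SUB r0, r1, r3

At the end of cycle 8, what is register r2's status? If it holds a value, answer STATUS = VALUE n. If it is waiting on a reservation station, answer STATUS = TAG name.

STATUS = VALUE 1

  c1: issue SUB r2<-Add1  regs: r0:9,r1:4,r2:Add1,r3:2,r4:1
  c2: issue MUL r1<-Mul1  regs: r0:9,r1:Mul1,r2:Add1,r3:2,r4:1
  c3: CDB Add1=-7; issue MUL r3<-Mul2  regs: r0:9,r1:Mul1,r2:-7,r3:Mul2,r4:1
  c4: issue SUB r2<-Add1  regs: r0:9,r1:Mul1,r2:Add1,r3:Mul2,r4:1
  c5: issue ADD r0<-Add2  regs: r0:Add2,r1:Mul1,r2:Add1,r3:Mul2,r4:1
  c6: CDB Mul1=2; issue SUB r0<-Add3  regs: r0:Add3,r1:2,r2:Add1,r3:Mul2,r4:1
  c7: CDB Mul2=-7  regs: r0:Add3,r1:2,r2:Add1,r3:-7,r4:1
  c8: CDB Add1=1  regs: r0:Add3,r1:2,r2:1,r3:-7,r4:1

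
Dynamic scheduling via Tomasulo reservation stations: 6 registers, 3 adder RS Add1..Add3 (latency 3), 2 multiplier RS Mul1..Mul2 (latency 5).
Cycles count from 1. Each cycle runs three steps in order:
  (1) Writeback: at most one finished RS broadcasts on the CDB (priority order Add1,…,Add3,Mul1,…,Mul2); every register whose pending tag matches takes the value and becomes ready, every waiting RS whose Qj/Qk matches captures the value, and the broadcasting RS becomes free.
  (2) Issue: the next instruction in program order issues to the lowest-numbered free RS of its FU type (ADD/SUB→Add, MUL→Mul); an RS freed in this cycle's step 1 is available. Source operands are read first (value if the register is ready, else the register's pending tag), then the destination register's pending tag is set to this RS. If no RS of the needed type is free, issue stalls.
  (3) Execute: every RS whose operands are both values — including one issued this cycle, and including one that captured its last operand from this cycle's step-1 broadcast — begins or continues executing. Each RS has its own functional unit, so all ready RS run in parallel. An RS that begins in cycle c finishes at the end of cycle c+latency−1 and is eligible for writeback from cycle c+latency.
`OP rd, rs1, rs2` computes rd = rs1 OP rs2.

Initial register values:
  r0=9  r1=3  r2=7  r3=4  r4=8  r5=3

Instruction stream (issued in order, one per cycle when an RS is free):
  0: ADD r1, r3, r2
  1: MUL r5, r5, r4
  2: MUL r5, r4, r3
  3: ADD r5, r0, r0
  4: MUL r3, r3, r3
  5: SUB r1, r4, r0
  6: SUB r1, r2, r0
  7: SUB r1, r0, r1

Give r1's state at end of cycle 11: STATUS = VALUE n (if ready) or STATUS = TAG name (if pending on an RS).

STATUS = TAG Add3

c1: issue ADD r1<-Add1 | r0:9,r1:Add1,r2:7,r3:4,r4:8,r5:3
c2: issue MUL r5<-Mul1 | r0:9,r1:Add1,r2:7,r3:4,r4:8,r5:Mul1
c3: issue MUL r5<-Mul2 | r0:9,r1:Add1,r2:7,r3:4,r4:8,r5:Mul2
c4: CDB Add1=11; issue ADD r5<-Add1 | r0:9,r1:11,r2:7,r3:4,r4:8,r5:Add1
c5: stall | r0:9,r1:11,r2:7,r3:4,r4:8,r5:Add1
c6: stall | r0:9,r1:11,r2:7,r3:4,r4:8,r5:Add1
c7: CDB Add1=18; stall | r0:9,r1:11,r2:7,r3:4,r4:8,r5:18
c8: CDB Mul1=24; issue MUL r3<-Mul1 | r0:9,r1:11,r2:7,r3:Mul1,r4:8,r5:18
c9: CDB Mul2=32; issue SUB r1<-Add1 | r0:9,r1:Add1,r2:7,r3:Mul1,r4:8,r5:18
c10: issue SUB r1<-Add2 | r0:9,r1:Add2,r2:7,r3:Mul1,r4:8,r5:18
c11: issue SUB r1<-Add3 | r0:9,r1:Add3,r2:7,r3:Mul1,r4:8,r5:18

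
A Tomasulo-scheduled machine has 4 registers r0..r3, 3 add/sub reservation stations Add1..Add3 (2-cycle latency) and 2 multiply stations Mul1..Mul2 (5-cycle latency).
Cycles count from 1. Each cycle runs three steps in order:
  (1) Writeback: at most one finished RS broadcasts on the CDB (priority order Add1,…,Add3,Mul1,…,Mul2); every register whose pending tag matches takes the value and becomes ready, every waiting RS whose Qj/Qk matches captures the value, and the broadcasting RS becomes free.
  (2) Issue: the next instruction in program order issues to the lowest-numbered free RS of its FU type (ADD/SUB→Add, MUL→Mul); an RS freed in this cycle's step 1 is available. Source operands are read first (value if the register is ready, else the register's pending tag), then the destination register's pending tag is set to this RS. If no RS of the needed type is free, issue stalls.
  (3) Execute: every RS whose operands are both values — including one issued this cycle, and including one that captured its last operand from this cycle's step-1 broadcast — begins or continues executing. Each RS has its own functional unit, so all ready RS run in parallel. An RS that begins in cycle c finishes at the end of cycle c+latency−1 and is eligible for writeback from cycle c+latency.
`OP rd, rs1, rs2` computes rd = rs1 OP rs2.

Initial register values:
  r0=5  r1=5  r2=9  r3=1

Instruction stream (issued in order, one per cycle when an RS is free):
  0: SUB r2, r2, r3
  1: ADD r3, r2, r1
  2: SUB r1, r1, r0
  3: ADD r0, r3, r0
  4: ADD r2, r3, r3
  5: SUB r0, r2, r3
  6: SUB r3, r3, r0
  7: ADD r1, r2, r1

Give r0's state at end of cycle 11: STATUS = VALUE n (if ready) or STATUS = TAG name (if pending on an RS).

  c1: issue SUB r2<-Add1  regs: r0:5,r1:5,r2:Add1,r3:1
  c2: issue ADD r3<-Add2  regs: r0:5,r1:5,r2:Add1,r3:Add2
  c3: CDB Add1=8; issue SUB r1<-Add1  regs: r0:5,r1:Add1,r2:8,r3:Add2
  c4: issue ADD r0<-Add3  regs: r0:Add3,r1:Add1,r2:8,r3:Add2
  c5: CDB Add1=0; issue ADD r2<-Add1  regs: r0:Add3,r1:0,r2:Add1,r3:Add2
  c6: CDB Add2=13; issue SUB r0<-Add2  regs: r0:Add2,r1:0,r2:Add1,r3:13
  c7: stall  regs: r0:Add2,r1:0,r2:Add1,r3:13
  c8: CDB Add1=26; issue SUB r3<-Add1  regs: r0:Add2,r1:0,r2:26,r3:Add1
  c9: CDB Add3=18; issue ADD r1<-Add3  regs: r0:Add2,r1:Add3,r2:26,r3:Add1
  c10: CDB Add2=13  regs: r0:13,r1:Add3,r2:26,r3:Add1
  c11: CDB Add3=26  regs: r0:13,r1:26,r2:26,r3:Add1

STATUS = VALUE 13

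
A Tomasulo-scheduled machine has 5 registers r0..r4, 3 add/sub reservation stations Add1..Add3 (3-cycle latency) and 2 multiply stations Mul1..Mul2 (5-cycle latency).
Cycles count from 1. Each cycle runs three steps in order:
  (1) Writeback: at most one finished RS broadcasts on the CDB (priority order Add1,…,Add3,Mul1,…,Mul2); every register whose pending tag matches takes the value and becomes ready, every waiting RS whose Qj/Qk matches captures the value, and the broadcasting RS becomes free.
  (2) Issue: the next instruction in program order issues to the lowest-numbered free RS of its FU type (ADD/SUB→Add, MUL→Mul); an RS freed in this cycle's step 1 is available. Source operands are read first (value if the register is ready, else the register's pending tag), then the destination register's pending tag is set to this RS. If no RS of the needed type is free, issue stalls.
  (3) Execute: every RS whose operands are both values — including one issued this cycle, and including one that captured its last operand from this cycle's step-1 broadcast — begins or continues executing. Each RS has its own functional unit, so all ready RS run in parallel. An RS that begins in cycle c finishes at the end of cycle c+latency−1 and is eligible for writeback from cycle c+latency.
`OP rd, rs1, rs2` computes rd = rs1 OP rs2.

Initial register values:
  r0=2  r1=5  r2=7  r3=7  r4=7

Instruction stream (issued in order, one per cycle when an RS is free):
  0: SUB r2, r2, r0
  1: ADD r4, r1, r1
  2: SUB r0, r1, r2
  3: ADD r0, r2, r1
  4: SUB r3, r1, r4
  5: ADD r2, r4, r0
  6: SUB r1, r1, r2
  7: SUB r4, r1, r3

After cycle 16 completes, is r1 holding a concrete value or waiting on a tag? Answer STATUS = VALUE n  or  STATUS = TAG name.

cycle 1: issue SUB r2<-Add1 // r0:2,r1:5,r2:Add1,r3:7,r4:7
cycle 2: issue ADD r4<-Add2 // r0:2,r1:5,r2:Add1,r3:7,r4:Add2
cycle 3: issue SUB r0<-Add3 // r0:Add3,r1:5,r2:Add1,r3:7,r4:Add2
cycle 4: CDB Add1=5; issue ADD r0<-Add1 // r0:Add1,r1:5,r2:5,r3:7,r4:Add2
cycle 5: CDB Add2=10; issue SUB r3<-Add2 // r0:Add1,r1:5,r2:5,r3:Add2,r4:10
cycle 6: stall // r0:Add1,r1:5,r2:5,r3:Add2,r4:10
cycle 7: CDB Add1=10; issue ADD r2<-Add1 // r0:10,r1:5,r2:Add1,r3:Add2,r4:10
cycle 8: CDB Add2=-5; issue SUB r1<-Add2 // r0:10,r1:Add2,r2:Add1,r3:-5,r4:10
cycle 9: CDB Add3=0; issue SUB r4<-Add3 // r0:10,r1:Add2,r2:Add1,r3:-5,r4:Add3
cycle 10: CDB Add1=20 // r0:10,r1:Add2,r2:20,r3:-5,r4:Add3
cycle 11: - // r0:10,r1:Add2,r2:20,r3:-5,r4:Add3
cycle 12: - // r0:10,r1:Add2,r2:20,r3:-5,r4:Add3
cycle 13: CDB Add2=-15 // r0:10,r1:-15,r2:20,r3:-5,r4:Add3
cycle 14: - // r0:10,r1:-15,r2:20,r3:-5,r4:Add3
cycle 15: - // r0:10,r1:-15,r2:20,r3:-5,r4:Add3
cycle 16: CDB Add3=-10 // r0:10,r1:-15,r2:20,r3:-5,r4:-10

STATUS = VALUE -15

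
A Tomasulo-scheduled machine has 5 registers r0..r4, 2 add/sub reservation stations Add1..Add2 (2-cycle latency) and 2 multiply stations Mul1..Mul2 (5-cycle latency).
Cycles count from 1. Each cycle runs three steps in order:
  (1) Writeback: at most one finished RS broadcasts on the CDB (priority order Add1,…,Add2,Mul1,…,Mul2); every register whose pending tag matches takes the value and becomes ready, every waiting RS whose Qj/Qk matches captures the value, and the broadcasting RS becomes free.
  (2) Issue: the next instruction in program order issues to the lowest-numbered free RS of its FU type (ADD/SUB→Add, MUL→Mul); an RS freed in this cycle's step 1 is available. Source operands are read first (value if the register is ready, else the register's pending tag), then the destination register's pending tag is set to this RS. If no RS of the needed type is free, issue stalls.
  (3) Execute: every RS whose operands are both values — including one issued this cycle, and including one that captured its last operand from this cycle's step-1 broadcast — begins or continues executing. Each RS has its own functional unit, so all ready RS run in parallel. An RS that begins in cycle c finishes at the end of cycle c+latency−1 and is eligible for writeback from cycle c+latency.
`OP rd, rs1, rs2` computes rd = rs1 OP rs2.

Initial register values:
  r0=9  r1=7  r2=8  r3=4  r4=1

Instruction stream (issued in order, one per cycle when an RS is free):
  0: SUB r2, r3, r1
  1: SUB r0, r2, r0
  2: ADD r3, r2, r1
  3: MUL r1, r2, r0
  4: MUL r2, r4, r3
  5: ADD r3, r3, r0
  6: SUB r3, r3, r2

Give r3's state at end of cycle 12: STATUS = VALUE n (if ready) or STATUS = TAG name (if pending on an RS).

  c1: issue SUB r2<-Add1  regs: r0:9,r1:7,r2:Add1,r3:4,r4:1
  c2: issue SUB r0<-Add2  regs: r0:Add2,r1:7,r2:Add1,r3:4,r4:1
  c3: CDB Add1=-3; issue ADD r3<-Add1  regs: r0:Add2,r1:7,r2:-3,r3:Add1,r4:1
  c4: issue MUL r1<-Mul1  regs: r0:Add2,r1:Mul1,r2:-3,r3:Add1,r4:1
  c5: CDB Add1=4; issue MUL r2<-Mul2  regs: r0:Add2,r1:Mul1,r2:Mul2,r3:4,r4:1
  c6: CDB Add2=-12; issue ADD r3<-Add1  regs: r0:-12,r1:Mul1,r2:Mul2,r3:Add1,r4:1
  c7: issue SUB r3<-Add2  regs: r0:-12,r1:Mul1,r2:Mul2,r3:Add2,r4:1
  c8: CDB Add1=-8  regs: r0:-12,r1:Mul1,r2:Mul2,r3:Add2,r4:1
  c9: -  regs: r0:-12,r1:Mul1,r2:Mul2,r3:Add2,r4:1
  c10: CDB Mul2=4  regs: r0:-12,r1:Mul1,r2:4,r3:Add2,r4:1
  c11: CDB Mul1=36  regs: r0:-12,r1:36,r2:4,r3:Add2,r4:1
  c12: CDB Add2=-12  regs: r0:-12,r1:36,r2:4,r3:-12,r4:1

STATUS = VALUE -12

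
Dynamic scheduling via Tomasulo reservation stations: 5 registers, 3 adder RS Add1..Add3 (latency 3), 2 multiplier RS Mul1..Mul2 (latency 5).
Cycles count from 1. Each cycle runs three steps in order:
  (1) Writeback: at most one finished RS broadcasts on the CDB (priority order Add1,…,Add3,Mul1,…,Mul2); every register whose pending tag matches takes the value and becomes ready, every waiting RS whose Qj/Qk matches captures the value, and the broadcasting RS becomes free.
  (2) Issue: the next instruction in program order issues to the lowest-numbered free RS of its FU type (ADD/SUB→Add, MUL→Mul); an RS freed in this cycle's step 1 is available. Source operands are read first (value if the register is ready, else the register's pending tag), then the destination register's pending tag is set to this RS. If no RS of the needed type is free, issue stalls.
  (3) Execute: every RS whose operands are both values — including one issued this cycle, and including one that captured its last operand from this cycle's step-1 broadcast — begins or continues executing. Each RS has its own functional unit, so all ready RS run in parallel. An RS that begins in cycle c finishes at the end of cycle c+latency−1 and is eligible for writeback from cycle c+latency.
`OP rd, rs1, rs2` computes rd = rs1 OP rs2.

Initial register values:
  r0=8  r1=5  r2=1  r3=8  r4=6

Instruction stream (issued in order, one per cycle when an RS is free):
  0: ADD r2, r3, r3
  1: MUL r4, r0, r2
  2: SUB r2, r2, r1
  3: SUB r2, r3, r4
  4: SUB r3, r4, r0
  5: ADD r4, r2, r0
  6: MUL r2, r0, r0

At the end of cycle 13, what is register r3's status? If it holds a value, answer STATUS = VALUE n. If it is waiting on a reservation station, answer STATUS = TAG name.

  c1: issue ADD r2<-Add1  regs: r0:8,r1:5,r2:Add1,r3:8,r4:6
  c2: issue MUL r4<-Mul1  regs: r0:8,r1:5,r2:Add1,r3:8,r4:Mul1
  c3: issue SUB r2<-Add2  regs: r0:8,r1:5,r2:Add2,r3:8,r4:Mul1
  c4: CDB Add1=16; issue SUB r2<-Add1  regs: r0:8,r1:5,r2:Add1,r3:8,r4:Mul1
  c5: issue SUB r3<-Add3  regs: r0:8,r1:5,r2:Add1,r3:Add3,r4:Mul1
  c6: stall  regs: r0:8,r1:5,r2:Add1,r3:Add3,r4:Mul1
  c7: CDB Add2=11; issue ADD r4<-Add2  regs: r0:8,r1:5,r2:Add1,r3:Add3,r4:Add2
  c8: issue MUL r2<-Mul2  regs: r0:8,r1:5,r2:Mul2,r3:Add3,r4:Add2
  c9: CDB Mul1=128  regs: r0:8,r1:5,r2:Mul2,r3:Add3,r4:Add2
  c10: -  regs: r0:8,r1:5,r2:Mul2,r3:Add3,r4:Add2
  c11: -  regs: r0:8,r1:5,r2:Mul2,r3:Add3,r4:Add2
  c12: CDB Add1=-120  regs: r0:8,r1:5,r2:Mul2,r3:Add3,r4:Add2
  c13: CDB Add3=120  regs: r0:8,r1:5,r2:Mul2,r3:120,r4:Add2

STATUS = VALUE 120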